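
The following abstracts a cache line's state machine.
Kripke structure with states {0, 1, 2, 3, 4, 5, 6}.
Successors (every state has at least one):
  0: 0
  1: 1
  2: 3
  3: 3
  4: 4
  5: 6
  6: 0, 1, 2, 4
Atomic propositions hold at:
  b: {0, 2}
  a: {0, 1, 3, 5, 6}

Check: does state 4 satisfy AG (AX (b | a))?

No

Sat(b | a) = {0, 1, 2, 3, 5, 6}
Sat(AX (b | a)) = {s : every successor in {0, 1, 2, 3, 5, 6}} = {0, 1, 2, 3, 5}
AG (AX (b | a)): greatest fixpoint, start Z0 = {0, 1, 2, 3, 5}, keep only states in Sat with every successor in Z. Z1 = {0, 1, 2, 3}; fixed.
Sat(AG (AX (b | a))) = {0, 1, 2, 3}
4 ∉ Sat(AG (AX (b | a))) = {0, 1, 2, 3}, so the formula does not hold at 4.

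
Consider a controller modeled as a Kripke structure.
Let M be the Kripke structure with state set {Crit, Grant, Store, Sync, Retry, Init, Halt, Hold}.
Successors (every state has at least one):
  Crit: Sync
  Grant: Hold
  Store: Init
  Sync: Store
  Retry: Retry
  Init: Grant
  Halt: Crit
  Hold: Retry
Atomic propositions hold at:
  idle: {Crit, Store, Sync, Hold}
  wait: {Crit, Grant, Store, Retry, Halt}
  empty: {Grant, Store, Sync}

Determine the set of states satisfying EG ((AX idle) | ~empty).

{Grant, Retry, Init, Hold}

Sat(AX idle) = {s : every successor in {Crit, Store, Sync, Hold}} = {Crit, Grant, Sync, Halt}
Sat(~empty) = {Crit, Retry, Init, Halt, Hold}
Sat((AX idle) | ~empty) = {Crit, Grant, Sync, Retry, Init, Halt, Hold}
EG ((AX idle) | ~empty): greatest fixpoint, start Z0 = {Crit, Grant, Sync, Retry, Init, Halt, Hold}, keep only states in Sat with some successor in Z. Z1 = {Crit, Grant, Retry, Init, Halt, Hold}; Z2 = {Grant, Retry, Init, Halt, Hold}; Z3 = {Grant, Retry, Init, Hold}; fixed.
Sat(EG ((AX idle) | ~empty)) = {Grant, Retry, Init, Hold}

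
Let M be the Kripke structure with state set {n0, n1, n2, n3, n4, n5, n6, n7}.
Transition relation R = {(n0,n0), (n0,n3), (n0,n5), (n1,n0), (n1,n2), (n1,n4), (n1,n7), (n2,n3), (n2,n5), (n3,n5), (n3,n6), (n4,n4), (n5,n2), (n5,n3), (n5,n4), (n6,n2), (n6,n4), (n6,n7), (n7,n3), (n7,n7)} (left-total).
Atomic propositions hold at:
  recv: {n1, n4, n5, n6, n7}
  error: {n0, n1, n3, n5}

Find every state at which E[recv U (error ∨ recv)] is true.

Sat(error ∨ recv) = {n0, n1, n3, n4, n5, n6, n7}
E[recv U (error ∨ recv)]: least fixpoint, start Z0 = Sat((error ∨ recv)) = {n0, n1, n3, n4, n5, n6, n7}, add states in Sat(recv) with some successor in Z. Already a fixed point.
Sat(E[recv U (error ∨ recv)]) = {n0, n1, n3, n4, n5, n6, n7}

{n0, n1, n3, n4, n5, n6, n7}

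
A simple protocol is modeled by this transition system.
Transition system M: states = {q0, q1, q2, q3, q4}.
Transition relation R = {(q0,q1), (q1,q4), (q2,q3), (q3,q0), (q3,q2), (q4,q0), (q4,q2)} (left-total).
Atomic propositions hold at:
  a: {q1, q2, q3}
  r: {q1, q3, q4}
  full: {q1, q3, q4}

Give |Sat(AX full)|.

3

Sat(AX full) = {s : every successor in {q1, q3, q4}} = {q0, q1, q2}
|Sat(AX full)| = |{q0, q1, q2}| = 3.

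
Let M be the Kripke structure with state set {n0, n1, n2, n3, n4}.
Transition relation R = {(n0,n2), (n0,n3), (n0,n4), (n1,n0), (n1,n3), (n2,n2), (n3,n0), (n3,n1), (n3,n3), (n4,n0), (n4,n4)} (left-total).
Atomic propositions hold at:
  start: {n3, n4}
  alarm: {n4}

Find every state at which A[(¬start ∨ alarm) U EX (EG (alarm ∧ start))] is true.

Sat(¬start) = {n0, n1, n2}
Sat(¬start ∨ alarm) = {n0, n1, n2, n4}
Sat(alarm ∧ start) = {n4}
EG (alarm ∧ start): greatest fixpoint, start Z0 = {n4}, keep only states in Sat with some successor in Z. Already a fixed point.
Sat(EG (alarm ∧ start)) = {n4}
Sat(EX (EG (alarm ∧ start))) = {s : some successor in {n4}} = {n0, n4}
A[(¬start ∨ alarm) U EX (EG (alarm ∧ start))]: least fixpoint, start Z0 = Sat(EX (EG (alarm ∧ start))) = {n0, n4}, add states in Sat(¬start ∨ alarm) with every successor in Z. Already a fixed point.
Sat(A[(¬start ∨ alarm) U EX (EG (alarm ∧ start))]) = {n0, n4}

{n0, n4}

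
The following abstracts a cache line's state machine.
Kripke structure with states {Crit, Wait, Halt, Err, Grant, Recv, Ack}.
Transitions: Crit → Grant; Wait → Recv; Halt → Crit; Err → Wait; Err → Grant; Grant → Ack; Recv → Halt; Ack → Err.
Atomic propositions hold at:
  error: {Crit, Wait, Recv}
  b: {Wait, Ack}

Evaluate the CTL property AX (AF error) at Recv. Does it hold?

Yes

AF error: least fixpoint, start Z0 = {Crit, Wait, Recv}, add states with every successor in Z. Z1 = {Crit, Wait, Halt, Recv}; fixed.
Sat(AF error) = {Crit, Wait, Halt, Recv}
Sat(AX (AF error)) = {s : every successor in {Crit, Wait, Halt, Recv}} = {Wait, Halt, Recv}
Recv ∈ Sat(AX (AF error)) = {Wait, Halt, Recv}, so the formula holds at Recv.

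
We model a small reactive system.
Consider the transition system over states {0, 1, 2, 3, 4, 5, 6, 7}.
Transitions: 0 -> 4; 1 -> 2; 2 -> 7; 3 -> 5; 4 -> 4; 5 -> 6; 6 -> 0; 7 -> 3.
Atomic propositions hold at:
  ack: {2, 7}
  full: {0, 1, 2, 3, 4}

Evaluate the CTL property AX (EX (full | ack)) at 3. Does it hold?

No

Sat(full | ack) = {0, 1, 2, 3, 4, 7}
Sat(EX (full | ack)) = {s : some successor in {0, 1, 2, 3, 4, 7}} = {0, 1, 2, 4, 6, 7}
Sat(AX (EX (full | ack))) = {s : every successor in {0, 1, 2, 4, 6, 7}} = {0, 1, 2, 4, 5, 6}
3 ∉ Sat(AX (EX (full | ack))) = {0, 1, 2, 4, 5, 6}, so the formula does not hold at 3.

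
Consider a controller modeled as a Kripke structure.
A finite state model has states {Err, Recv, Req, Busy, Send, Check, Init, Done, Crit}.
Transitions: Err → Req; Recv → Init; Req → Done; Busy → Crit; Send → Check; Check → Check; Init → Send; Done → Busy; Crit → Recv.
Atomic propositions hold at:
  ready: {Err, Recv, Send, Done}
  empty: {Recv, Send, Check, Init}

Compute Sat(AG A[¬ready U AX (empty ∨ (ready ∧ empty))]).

Sat(¬ready) = {Req, Busy, Check, Init, Crit}
Sat(ready ∧ empty) = {Recv, Send}
Sat(empty ∨ (ready ∧ empty)) = {Recv, Send, Check, Init}
Sat(AX (empty ∨ (ready ∧ empty))) = {s : every successor in {Recv, Send, Check, Init}} = {Recv, Send, Check, Init, Crit}
A[¬ready U AX (empty ∨ (ready ∧ empty))]: least fixpoint, start Z0 = Sat(AX (empty ∨ (ready ∧ empty))) = {Recv, Send, Check, Init, Crit}, add states in Sat(¬ready) with every successor in Z. Z1 = {Recv, Busy, Send, Check, Init, Crit}; fixed.
Sat(A[¬ready U AX (empty ∨ (ready ∧ empty))]) = {Recv, Busy, Send, Check, Init, Crit}
AG A[¬ready U AX (empty ∨ (ready ∧ empty))]: greatest fixpoint, start Z0 = {Recv, Busy, Send, Check, Init, Crit}, keep only states in Sat with every successor in Z. Already a fixed point.
Sat(AG A[¬ready U AX (empty ∨ (ready ∧ empty))]) = {Recv, Busy, Send, Check, Init, Crit}

{Recv, Busy, Send, Check, Init, Crit}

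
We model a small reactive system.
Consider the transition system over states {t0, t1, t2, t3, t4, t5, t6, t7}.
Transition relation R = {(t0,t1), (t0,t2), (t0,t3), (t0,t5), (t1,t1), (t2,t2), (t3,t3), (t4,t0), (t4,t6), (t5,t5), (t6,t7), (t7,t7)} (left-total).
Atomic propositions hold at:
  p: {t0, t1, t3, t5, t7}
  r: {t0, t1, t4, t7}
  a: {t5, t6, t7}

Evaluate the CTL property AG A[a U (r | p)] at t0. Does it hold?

Sat(r | p) = {t0, t1, t3, t4, t5, t7}
A[a U (r | p)]: least fixpoint, start Z0 = Sat((r | p)) = {t0, t1, t3, t4, t5, t7}, add states in Sat(a) with every successor in Z. Z1 = {t0, t1, t3, t4, t5, t6, t7}; fixed.
Sat(A[a U (r | p)]) = {t0, t1, t3, t4, t5, t6, t7}
AG A[a U (r | p)]: greatest fixpoint, start Z0 = {t0, t1, t3, t4, t5, t6, t7}, keep only states in Sat with every successor in Z. Z1 = {t1, t3, t4, t5, t6, t7}; Z2 = {t1, t3, t5, t6, t7}; fixed.
Sat(AG A[a U (r | p)]) = {t1, t3, t5, t6, t7}
t0 ∉ Sat(AG A[a U (r | p)]) = {t1, t3, t5, t6, t7}, so the formula does not hold at t0.

No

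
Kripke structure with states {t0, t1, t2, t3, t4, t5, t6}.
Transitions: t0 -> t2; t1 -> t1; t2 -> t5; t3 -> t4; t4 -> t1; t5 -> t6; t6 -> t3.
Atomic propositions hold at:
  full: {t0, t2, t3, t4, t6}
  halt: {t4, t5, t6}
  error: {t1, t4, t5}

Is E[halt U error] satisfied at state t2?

E[halt U error]: least fixpoint, start Z0 = Sat(error) = {t1, t4, t5}, add states in Sat(halt) with some successor in Z. Already a fixed point.
Sat(E[halt U error]) = {t1, t4, t5}
t2 ∉ Sat(E[halt U error]) = {t1, t4, t5}, so the formula does not hold at t2.

No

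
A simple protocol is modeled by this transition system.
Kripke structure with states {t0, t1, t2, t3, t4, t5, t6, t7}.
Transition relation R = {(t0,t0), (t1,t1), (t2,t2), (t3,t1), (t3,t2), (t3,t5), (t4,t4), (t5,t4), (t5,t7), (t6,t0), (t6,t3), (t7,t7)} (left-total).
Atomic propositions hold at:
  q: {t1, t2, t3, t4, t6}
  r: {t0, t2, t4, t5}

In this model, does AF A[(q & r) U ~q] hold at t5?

Sat(q & r) = {t2, t4}
Sat(~q) = {t0, t5, t7}
A[(q & r) U ~q]: least fixpoint, start Z0 = Sat(~q) = {t0, t5, t7}, add states in Sat(q & r) with every successor in Z. Already a fixed point.
Sat(A[(q & r) U ~q]) = {t0, t5, t7}
AF A[(q & r) U ~q]: least fixpoint, start Z0 = {t0, t5, t7}, add states with every successor in Z. Already a fixed point.
Sat(AF A[(q & r) U ~q]) = {t0, t5, t7}
t5 ∈ Sat(AF A[(q & r) U ~q]) = {t0, t5, t7}, so the formula holds at t5.

Yes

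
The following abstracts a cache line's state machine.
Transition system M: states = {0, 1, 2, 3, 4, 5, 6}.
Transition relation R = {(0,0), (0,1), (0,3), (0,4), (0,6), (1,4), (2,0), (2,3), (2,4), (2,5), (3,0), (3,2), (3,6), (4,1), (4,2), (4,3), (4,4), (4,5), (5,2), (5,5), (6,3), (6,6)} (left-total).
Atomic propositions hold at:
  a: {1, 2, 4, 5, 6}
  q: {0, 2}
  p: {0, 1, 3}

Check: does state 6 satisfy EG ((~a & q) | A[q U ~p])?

Sat(~a) = {0, 3}
Sat(~a & q) = {0}
Sat(~p) = {2, 4, 5, 6}
A[q U ~p]: least fixpoint, start Z0 = Sat(~p) = {2, 4, 5, 6}, add states in Sat(q) with every successor in Z. Already a fixed point.
Sat(A[q U ~p]) = {2, 4, 5, 6}
Sat((~a & q) | A[q U ~p]) = {0, 2, 4, 5, 6}
EG ((~a & q) | A[q U ~p]): greatest fixpoint, start Z0 = {0, 2, 4, 5, 6}, keep only states in Sat with some successor in Z. Already a fixed point.
Sat(EG ((~a & q) | A[q U ~p])) = {0, 2, 4, 5, 6}
6 ∈ Sat(EG ((~a & q) | A[q U ~p])) = {0, 2, 4, 5, 6}, so the formula holds at 6.

Yes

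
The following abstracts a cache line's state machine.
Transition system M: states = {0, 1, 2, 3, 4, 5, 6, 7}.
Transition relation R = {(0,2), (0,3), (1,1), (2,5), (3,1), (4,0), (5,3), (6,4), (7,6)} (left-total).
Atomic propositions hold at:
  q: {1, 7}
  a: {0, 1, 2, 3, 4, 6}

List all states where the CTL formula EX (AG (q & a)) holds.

Sat(q & a) = {1}
AG (q & a): greatest fixpoint, start Z0 = {1}, keep only states in Sat with every successor in Z. Already a fixed point.
Sat(AG (q & a)) = {1}
Sat(EX (AG (q & a))) = {s : some successor in {1}} = {1, 3}

{1, 3}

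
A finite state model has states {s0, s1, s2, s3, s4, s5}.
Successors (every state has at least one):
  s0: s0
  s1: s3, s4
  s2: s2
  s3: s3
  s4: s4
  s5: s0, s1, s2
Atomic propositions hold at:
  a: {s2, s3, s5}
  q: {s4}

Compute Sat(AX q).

Sat(AX q) = {s : every successor in {s4}} = {s4}

{s4}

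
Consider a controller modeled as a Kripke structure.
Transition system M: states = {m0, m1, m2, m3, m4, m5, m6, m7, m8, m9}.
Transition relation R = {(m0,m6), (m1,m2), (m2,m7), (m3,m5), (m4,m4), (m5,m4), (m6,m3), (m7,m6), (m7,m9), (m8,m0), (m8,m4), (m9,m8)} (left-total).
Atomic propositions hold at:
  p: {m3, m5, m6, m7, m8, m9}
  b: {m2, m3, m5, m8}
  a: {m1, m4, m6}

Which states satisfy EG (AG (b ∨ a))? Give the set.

Sat(b ∨ a) = {m1, m2, m3, m4, m5, m6, m8}
AG (b ∨ a): greatest fixpoint, start Z0 = {m1, m2, m3, m4, m5, m6, m8}, keep only states in Sat with every successor in Z. Z1 = {m1, m3, m4, m5, m6}; Z2 = {m3, m4, m5, m6}; fixed.
Sat(AG (b ∨ a)) = {m3, m4, m5, m6}
EG (AG (b ∨ a)): greatest fixpoint, start Z0 = {m3, m4, m5, m6}, keep only states in Sat with some successor in Z. Already a fixed point.
Sat(EG (AG (b ∨ a))) = {m3, m4, m5, m6}

{m3, m4, m5, m6}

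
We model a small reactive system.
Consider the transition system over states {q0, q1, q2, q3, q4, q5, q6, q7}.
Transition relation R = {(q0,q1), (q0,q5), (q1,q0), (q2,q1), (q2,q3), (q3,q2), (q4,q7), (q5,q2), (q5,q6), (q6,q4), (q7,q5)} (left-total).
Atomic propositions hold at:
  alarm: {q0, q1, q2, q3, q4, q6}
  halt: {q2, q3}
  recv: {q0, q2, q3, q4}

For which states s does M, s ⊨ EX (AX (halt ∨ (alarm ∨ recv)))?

{q0, q2, q3, q5, q7}

Sat(alarm ∨ recv) = {q0, q1, q2, q3, q4, q6}
Sat(halt ∨ (alarm ∨ recv)) = {q0, q1, q2, q3, q4, q6}
Sat(AX (halt ∨ (alarm ∨ recv))) = {s : every successor in {q0, q1, q2, q3, q4, q6}} = {q1, q2, q3, q5, q6}
Sat(EX (AX (halt ∨ (alarm ∨ recv)))) = {s : some successor in {q1, q2, q3, q5, q6}} = {q0, q2, q3, q5, q7}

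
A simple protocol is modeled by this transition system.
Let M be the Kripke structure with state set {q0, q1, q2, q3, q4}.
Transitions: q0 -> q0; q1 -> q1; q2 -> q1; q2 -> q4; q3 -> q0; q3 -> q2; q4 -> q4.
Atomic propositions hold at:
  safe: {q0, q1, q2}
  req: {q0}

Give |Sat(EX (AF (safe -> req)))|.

Sat(safe -> req) = {q0, q3, q4}
AF (safe -> req): least fixpoint, start Z0 = {q0, q3, q4}, add states with every successor in Z. Already a fixed point.
Sat(AF (safe -> req)) = {q0, q3, q4}
Sat(EX (AF (safe -> req))) = {s : some successor in {q0, q3, q4}} = {q0, q2, q3, q4}
|Sat(EX (AF (safe -> req)))| = |{q0, q2, q3, q4}| = 4.

4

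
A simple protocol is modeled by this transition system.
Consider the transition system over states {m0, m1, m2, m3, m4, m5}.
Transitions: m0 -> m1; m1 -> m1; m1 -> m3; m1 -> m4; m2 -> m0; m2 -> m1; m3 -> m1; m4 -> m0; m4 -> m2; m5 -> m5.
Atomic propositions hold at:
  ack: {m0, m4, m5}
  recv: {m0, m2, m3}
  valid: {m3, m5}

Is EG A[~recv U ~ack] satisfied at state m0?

No

Sat(~recv) = {m1, m4, m5}
Sat(~ack) = {m1, m2, m3}
A[~recv U ~ack]: least fixpoint, start Z0 = Sat(~ack) = {m1, m2, m3}, add states in Sat(~recv) with every successor in Z. Already a fixed point.
Sat(A[~recv U ~ack]) = {m1, m2, m3}
EG A[~recv U ~ack]: greatest fixpoint, start Z0 = {m1, m2, m3}, keep only states in Sat with some successor in Z. Already a fixed point.
Sat(EG A[~recv U ~ack]) = {m1, m2, m3}
m0 ∉ Sat(EG A[~recv U ~ack]) = {m1, m2, m3}, so the formula does not hold at m0.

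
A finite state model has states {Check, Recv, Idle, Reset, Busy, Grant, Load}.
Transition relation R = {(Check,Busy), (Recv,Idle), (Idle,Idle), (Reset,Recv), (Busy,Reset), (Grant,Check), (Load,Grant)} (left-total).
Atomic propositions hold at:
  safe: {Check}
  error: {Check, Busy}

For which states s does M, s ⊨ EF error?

EF error: least fixpoint, start Z0 = {Check, Busy}, add states with some successor in Z. Z1 = {Check, Busy, Grant}; Z2 = {Check, Busy, Grant, Load}; fixed.
Sat(EF error) = {Check, Busy, Grant, Load}

{Check, Busy, Grant, Load}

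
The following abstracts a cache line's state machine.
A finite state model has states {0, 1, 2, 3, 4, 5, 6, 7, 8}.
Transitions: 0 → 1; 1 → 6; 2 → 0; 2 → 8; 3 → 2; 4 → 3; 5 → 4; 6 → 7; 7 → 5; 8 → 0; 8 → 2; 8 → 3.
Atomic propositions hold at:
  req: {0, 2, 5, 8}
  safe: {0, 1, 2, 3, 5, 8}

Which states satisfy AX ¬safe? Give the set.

Sat(¬safe) = {4, 6, 7}
Sat(AX ¬safe) = {s : every successor in {4, 6, 7}} = {1, 5, 6}

{1, 5, 6}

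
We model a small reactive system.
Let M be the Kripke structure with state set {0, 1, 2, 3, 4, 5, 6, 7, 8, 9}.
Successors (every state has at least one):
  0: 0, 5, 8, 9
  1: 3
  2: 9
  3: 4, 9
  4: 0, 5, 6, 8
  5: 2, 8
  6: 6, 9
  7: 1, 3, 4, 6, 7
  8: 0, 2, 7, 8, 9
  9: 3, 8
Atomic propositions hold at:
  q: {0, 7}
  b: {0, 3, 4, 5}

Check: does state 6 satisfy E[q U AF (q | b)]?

Sat(q | b) = {0, 3, 4, 5, 7}
AF (q | b): least fixpoint, start Z0 = {0, 3, 4, 5, 7}, add states with every successor in Z. Z1 = {0, 1, 3, 4, 5, 7}; fixed.
Sat(AF (q | b)) = {0, 1, 3, 4, 5, 7}
E[q U AF (q | b)]: least fixpoint, start Z0 = Sat(AF (q | b)) = {0, 1, 3, 4, 5, 7}, add states in Sat(q) with some successor in Z. Already a fixed point.
Sat(E[q U AF (q | b)]) = {0, 1, 3, 4, 5, 7}
6 ∉ Sat(E[q U AF (q | b)]) = {0, 1, 3, 4, 5, 7}, so the formula does not hold at 6.

No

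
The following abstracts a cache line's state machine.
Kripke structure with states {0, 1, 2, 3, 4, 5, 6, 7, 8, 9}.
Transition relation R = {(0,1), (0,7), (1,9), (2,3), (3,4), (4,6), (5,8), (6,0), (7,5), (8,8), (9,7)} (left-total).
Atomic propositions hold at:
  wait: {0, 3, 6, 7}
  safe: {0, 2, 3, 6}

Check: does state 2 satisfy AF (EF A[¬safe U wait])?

Yes

Sat(¬safe) = {1, 4, 5, 7, 8, 9}
A[¬safe U wait]: least fixpoint, start Z0 = Sat(wait) = {0, 3, 6, 7}, add states in Sat(¬safe) with every successor in Z. Z1 = {0, 3, 4, 6, 7, 9}; Z2 = {0, 1, 3, 4, 6, 7, 9}; fixed.
Sat(A[¬safe U wait]) = {0, 1, 3, 4, 6, 7, 9}
EF A[¬safe U wait]: least fixpoint, start Z0 = {0, 1, 3, 4, 6, 7, 9}, add states with some successor in Z. Z1 = {0, 1, 2, 3, 4, 6, 7, 9}; fixed.
Sat(EF A[¬safe U wait]) = {0, 1, 2, 3, 4, 6, 7, 9}
AF (EF A[¬safe U wait]): least fixpoint, start Z0 = {0, 1, 2, 3, 4, 6, 7, 9}, add states with every successor in Z. Already a fixed point.
Sat(AF (EF A[¬safe U wait])) = {0, 1, 2, 3, 4, 6, 7, 9}
2 ∈ Sat(AF (EF A[¬safe U wait])) = {0, 1, 2, 3, 4, 6, 7, 9}, so the formula holds at 2.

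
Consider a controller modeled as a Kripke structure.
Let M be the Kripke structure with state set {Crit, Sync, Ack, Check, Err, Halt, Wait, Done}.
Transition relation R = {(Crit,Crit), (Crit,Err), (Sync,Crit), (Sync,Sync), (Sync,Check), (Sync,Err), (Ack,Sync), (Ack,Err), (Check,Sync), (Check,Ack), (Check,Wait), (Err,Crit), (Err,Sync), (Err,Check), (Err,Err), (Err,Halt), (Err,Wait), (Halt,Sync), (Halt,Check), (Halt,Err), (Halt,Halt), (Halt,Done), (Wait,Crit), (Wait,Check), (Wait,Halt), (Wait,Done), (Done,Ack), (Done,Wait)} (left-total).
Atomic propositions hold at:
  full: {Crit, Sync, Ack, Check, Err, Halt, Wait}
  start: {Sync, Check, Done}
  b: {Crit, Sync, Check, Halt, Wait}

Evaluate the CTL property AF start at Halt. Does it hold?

AF start: least fixpoint, start Z0 = {Sync, Check, Done}, add states with every successor in Z. Already a fixed point.
Sat(AF start) = {Sync, Check, Done}
Halt ∉ Sat(AF start) = {Sync, Check, Done}, so the formula does not hold at Halt.

No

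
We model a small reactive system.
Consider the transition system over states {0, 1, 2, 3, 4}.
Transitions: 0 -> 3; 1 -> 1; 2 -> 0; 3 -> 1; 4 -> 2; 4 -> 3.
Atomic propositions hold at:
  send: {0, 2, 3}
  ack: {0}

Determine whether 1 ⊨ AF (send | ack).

No

Sat(send | ack) = {0, 2, 3}
AF (send | ack): least fixpoint, start Z0 = {0, 2, 3}, add states with every successor in Z. Z1 = {0, 2, 3, 4}; fixed.
Sat(AF (send | ack)) = {0, 2, 3, 4}
1 ∉ Sat(AF (send | ack)) = {0, 2, 3, 4}, so the formula does not hold at 1.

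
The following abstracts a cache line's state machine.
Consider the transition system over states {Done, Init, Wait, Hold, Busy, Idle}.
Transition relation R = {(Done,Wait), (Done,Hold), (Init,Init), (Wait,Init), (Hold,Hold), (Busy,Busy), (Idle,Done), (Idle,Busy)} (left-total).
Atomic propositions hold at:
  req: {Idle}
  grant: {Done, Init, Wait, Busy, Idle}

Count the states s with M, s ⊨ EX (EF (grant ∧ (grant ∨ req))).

5

Sat(grant ∨ req) = {Done, Init, Wait, Busy, Idle}
Sat(grant ∧ (grant ∨ req)) = {Done, Init, Wait, Busy, Idle}
EF (grant ∧ (grant ∨ req)): least fixpoint, start Z0 = {Done, Init, Wait, Busy, Idle}, add states with some successor in Z. Already a fixed point.
Sat(EF (grant ∧ (grant ∨ req))) = {Done, Init, Wait, Busy, Idle}
Sat(EX (EF (grant ∧ (grant ∨ req)))) = {s : some successor in {Done, Init, Wait, Busy, Idle}} = {Done, Init, Wait, Busy, Idle}
|Sat(EX (EF (grant ∧ (grant ∨ req))))| = |{Done, Init, Wait, Busy, Idle}| = 5.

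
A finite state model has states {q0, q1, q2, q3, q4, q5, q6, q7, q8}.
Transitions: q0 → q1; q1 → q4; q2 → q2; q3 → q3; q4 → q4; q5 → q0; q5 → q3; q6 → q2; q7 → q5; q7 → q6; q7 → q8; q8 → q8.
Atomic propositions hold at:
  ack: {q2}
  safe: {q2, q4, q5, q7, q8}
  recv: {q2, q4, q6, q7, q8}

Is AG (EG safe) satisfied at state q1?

EG safe: greatest fixpoint, start Z0 = {q2, q4, q5, q7, q8}, keep only states in Sat with some successor in Z. Z1 = {q2, q4, q7, q8}; fixed.
Sat(EG safe) = {q2, q4, q7, q8}
AG (EG safe): greatest fixpoint, start Z0 = {q2, q4, q7, q8}, keep only states in Sat with every successor in Z. Z1 = {q2, q4, q8}; fixed.
Sat(AG (EG safe)) = {q2, q4, q8}
q1 ∉ Sat(AG (EG safe)) = {q2, q4, q8}, so the formula does not hold at q1.

No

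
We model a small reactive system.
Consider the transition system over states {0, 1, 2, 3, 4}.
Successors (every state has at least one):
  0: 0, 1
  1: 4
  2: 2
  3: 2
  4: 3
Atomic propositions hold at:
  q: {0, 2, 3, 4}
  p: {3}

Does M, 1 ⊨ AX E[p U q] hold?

Yes

E[p U q]: least fixpoint, start Z0 = Sat(q) = {0, 2, 3, 4}, add states in Sat(p) with some successor in Z. Already a fixed point.
Sat(E[p U q]) = {0, 2, 3, 4}
Sat(AX E[p U q]) = {s : every successor in {0, 2, 3, 4}} = {1, 2, 3, 4}
1 ∈ Sat(AX E[p U q]) = {1, 2, 3, 4}, so the formula holds at 1.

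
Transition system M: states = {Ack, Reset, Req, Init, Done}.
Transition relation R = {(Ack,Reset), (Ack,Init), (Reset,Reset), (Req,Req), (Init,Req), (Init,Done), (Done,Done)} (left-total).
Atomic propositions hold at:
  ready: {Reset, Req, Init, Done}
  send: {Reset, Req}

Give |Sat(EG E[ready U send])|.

3

E[ready U send]: least fixpoint, start Z0 = Sat(send) = {Reset, Req}, add states in Sat(ready) with some successor in Z. Z1 = {Reset, Req, Init}; fixed.
Sat(E[ready U send]) = {Reset, Req, Init}
EG E[ready U send]: greatest fixpoint, start Z0 = {Reset, Req, Init}, keep only states in Sat with some successor in Z. Already a fixed point.
Sat(EG E[ready U send]) = {Reset, Req, Init}
|Sat(EG E[ready U send])| = |{Reset, Req, Init}| = 3.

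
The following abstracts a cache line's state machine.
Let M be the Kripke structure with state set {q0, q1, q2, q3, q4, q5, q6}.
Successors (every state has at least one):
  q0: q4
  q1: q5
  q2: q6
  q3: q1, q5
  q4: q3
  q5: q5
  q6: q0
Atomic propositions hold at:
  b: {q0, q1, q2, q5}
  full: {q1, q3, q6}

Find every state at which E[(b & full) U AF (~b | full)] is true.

Sat(b & full) = {q1}
Sat(~b) = {q3, q4, q6}
Sat(~b | full) = {q1, q3, q4, q6}
AF (~b | full): least fixpoint, start Z0 = {q1, q3, q4, q6}, add states with every successor in Z. Z1 = {q0, q1, q2, q3, q4, q6}; fixed.
Sat(AF (~b | full)) = {q0, q1, q2, q3, q4, q6}
E[(b & full) U AF (~b | full)]: least fixpoint, start Z0 = Sat(AF (~b | full)) = {q0, q1, q2, q3, q4, q6}, add states in Sat(b & full) with some successor in Z. Already a fixed point.
Sat(E[(b & full) U AF (~b | full)]) = {q0, q1, q2, q3, q4, q6}

{q0, q1, q2, q3, q4, q6}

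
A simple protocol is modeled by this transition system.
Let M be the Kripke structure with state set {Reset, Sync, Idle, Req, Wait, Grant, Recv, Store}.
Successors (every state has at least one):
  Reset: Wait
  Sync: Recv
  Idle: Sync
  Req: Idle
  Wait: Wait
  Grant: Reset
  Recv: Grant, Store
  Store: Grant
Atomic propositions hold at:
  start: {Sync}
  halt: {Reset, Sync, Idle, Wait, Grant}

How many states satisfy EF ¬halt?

Sat(¬halt) = {Req, Recv, Store}
EF ¬halt: least fixpoint, start Z0 = {Req, Recv, Store}, add states with some successor in Z. Z1 = {Sync, Req, Recv, Store}; Z2 = {Sync, Idle, Req, Recv, Store}; fixed.
Sat(EF ¬halt) = {Sync, Idle, Req, Recv, Store}
|Sat(EF ¬halt)| = |{Sync, Idle, Req, Recv, Store}| = 5.

5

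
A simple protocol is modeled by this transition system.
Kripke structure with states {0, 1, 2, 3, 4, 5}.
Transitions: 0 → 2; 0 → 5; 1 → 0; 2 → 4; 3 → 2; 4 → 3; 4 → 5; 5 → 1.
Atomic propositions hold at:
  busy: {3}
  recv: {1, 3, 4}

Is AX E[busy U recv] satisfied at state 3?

No

E[busy U recv]: least fixpoint, start Z0 = Sat(recv) = {1, 3, 4}, add states in Sat(busy) with some successor in Z. Already a fixed point.
Sat(E[busy U recv]) = {1, 3, 4}
Sat(AX E[busy U recv]) = {s : every successor in {1, 3, 4}} = {2, 5}
3 ∉ Sat(AX E[busy U recv]) = {2, 5}, so the formula does not hold at 3.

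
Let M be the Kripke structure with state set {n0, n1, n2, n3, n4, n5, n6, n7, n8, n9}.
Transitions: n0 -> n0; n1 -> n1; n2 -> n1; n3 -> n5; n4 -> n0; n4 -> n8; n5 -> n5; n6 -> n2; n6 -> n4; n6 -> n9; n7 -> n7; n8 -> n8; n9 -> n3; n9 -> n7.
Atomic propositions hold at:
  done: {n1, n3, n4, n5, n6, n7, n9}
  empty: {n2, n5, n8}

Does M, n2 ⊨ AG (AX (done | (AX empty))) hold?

Yes

Sat(AX empty) = {s : every successor in {n2, n5, n8}} = {n3, n5, n8}
Sat(done | (AX empty)) = {n1, n3, n4, n5, n6, n7, n8, n9}
Sat(AX (done | (AX empty))) = {s : every successor in {n1, n3, n4, n5, n6, n7, n8, n9}} = {n1, n2, n3, n5, n7, n8, n9}
AG (AX (done | (AX empty))): greatest fixpoint, start Z0 = {n1, n2, n3, n5, n7, n8, n9}, keep only states in Sat with every successor in Z. Already a fixed point.
Sat(AG (AX (done | (AX empty)))) = {n1, n2, n3, n5, n7, n8, n9}
n2 ∈ Sat(AG (AX (done | (AX empty)))) = {n1, n2, n3, n5, n7, n8, n9}, so the formula holds at n2.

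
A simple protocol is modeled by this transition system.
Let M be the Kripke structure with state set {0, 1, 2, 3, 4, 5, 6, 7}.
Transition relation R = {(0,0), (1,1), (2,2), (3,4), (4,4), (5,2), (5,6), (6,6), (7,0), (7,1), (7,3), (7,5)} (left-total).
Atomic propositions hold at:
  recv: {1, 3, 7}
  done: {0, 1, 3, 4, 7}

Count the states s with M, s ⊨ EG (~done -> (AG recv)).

5

Sat(~done) = {2, 5, 6}
AG recv: greatest fixpoint, start Z0 = {1, 3, 7}, keep only states in Sat with every successor in Z. Z1 = {1}; fixed.
Sat(AG recv) = {1}
Sat(~done -> (AG recv)) = {0, 1, 3, 4, 7}
EG (~done -> (AG recv)): greatest fixpoint, start Z0 = {0, 1, 3, 4, 7}, keep only states in Sat with some successor in Z. Already a fixed point.
Sat(EG (~done -> (AG recv))) = {0, 1, 3, 4, 7}
|Sat(EG (~done -> (AG recv)))| = |{0, 1, 3, 4, 7}| = 5.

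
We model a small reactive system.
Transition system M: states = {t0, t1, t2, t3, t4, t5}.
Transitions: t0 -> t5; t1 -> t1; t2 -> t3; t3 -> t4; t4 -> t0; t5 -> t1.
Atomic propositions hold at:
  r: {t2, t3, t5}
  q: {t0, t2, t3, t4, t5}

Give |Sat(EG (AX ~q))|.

2

Sat(~q) = {t1}
Sat(AX ~q) = {s : every successor in {t1}} = {t1, t5}
EG (AX ~q): greatest fixpoint, start Z0 = {t1, t5}, keep only states in Sat with some successor in Z. Already a fixed point.
Sat(EG (AX ~q)) = {t1, t5}
|Sat(EG (AX ~q))| = |{t1, t5}| = 2.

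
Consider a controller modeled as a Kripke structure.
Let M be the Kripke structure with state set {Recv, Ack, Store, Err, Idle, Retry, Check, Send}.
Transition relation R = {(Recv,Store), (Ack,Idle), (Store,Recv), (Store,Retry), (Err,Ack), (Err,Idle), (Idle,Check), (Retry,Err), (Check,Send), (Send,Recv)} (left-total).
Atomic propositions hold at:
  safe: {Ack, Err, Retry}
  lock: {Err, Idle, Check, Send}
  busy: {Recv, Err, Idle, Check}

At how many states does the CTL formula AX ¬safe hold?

Sat(¬safe) = {Recv, Store, Idle, Check, Send}
Sat(AX ¬safe) = {s : every successor in {Recv, Store, Idle, Check, Send}} = {Recv, Ack, Idle, Check, Send}
|Sat(AX ¬safe)| = |{Recv, Ack, Idle, Check, Send}| = 5.

5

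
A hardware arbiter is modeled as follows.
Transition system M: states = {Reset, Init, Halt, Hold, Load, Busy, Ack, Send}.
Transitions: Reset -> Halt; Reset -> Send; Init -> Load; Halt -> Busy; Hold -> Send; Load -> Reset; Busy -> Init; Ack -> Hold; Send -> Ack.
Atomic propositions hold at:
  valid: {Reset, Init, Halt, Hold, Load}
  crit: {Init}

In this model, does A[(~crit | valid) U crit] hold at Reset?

No

Sat(~crit) = {Reset, Halt, Hold, Load, Busy, Ack, Send}
Sat(~crit | valid) = {Reset, Init, Halt, Hold, Load, Busy, Ack, Send}
A[(~crit | valid) U crit]: least fixpoint, start Z0 = Sat(crit) = {Init}, add states in Sat(~crit | valid) with every successor in Z. Z1 = {Init, Busy}; Z2 = {Init, Halt, Busy}; fixed.
Sat(A[(~crit | valid) U crit]) = {Init, Halt, Busy}
Reset ∉ Sat(A[(~crit | valid) U crit]) = {Init, Halt, Busy}, so the formula does not hold at Reset.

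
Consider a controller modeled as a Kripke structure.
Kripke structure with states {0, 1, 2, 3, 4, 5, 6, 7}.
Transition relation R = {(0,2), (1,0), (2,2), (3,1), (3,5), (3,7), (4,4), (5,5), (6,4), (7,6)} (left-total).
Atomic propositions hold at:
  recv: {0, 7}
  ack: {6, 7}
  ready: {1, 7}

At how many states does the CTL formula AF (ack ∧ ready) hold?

Sat(ack ∧ ready) = {7}
AF (ack ∧ ready): least fixpoint, start Z0 = {7}, add states with every successor in Z. Already a fixed point.
Sat(AF (ack ∧ ready)) = {7}
|Sat(AF (ack ∧ ready))| = |{7}| = 1.

1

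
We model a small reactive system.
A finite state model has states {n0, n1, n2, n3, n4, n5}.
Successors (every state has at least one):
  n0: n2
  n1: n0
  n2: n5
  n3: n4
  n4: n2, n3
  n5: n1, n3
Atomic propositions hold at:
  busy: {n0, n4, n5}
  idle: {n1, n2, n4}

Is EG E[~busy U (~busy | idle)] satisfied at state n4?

Sat(~busy) = {n1, n2, n3}
Sat(~busy | idle) = {n1, n2, n3, n4}
E[~busy U (~busy | idle)]: least fixpoint, start Z0 = Sat((~busy | idle)) = {n1, n2, n3, n4}, add states in Sat(~busy) with some successor in Z. Already a fixed point.
Sat(E[~busy U (~busy | idle)]) = {n1, n2, n3, n4}
EG E[~busy U (~busy | idle)]: greatest fixpoint, start Z0 = {n1, n2, n3, n4}, keep only states in Sat with some successor in Z. Z1 = {n3, n4}; fixed.
Sat(EG E[~busy U (~busy | idle)]) = {n3, n4}
n4 ∈ Sat(EG E[~busy U (~busy | idle)]) = {n3, n4}, so the formula holds at n4.

Yes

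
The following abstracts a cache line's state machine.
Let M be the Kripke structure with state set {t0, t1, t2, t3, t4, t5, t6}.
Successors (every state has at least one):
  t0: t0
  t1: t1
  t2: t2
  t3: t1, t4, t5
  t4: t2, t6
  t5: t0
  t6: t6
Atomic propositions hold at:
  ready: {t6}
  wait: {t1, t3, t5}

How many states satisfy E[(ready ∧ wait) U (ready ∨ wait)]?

4

Sat(ready ∧ wait) = ∅
Sat(ready ∨ wait) = {t1, t3, t5, t6}
E[(ready ∧ wait) U (ready ∨ wait)]: least fixpoint, start Z0 = Sat((ready ∨ wait)) = {t1, t3, t5, t6}, add states in Sat(ready ∧ wait) with some successor in Z. Already a fixed point.
Sat(E[(ready ∧ wait) U (ready ∨ wait)]) = {t1, t3, t5, t6}
|Sat(E[(ready ∧ wait) U (ready ∨ wait)])| = |{t1, t3, t5, t6}| = 4.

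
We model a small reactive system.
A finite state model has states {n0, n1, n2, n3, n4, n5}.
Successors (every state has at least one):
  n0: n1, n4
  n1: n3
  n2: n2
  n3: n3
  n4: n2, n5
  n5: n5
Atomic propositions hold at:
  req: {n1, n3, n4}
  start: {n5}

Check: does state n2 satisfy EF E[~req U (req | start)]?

Sat(~req) = {n0, n2, n5}
Sat(req | start) = {n1, n3, n4, n5}
E[~req U (req | start)]: least fixpoint, start Z0 = Sat((req | start)) = {n1, n3, n4, n5}, add states in Sat(~req) with some successor in Z. Z1 = {n0, n1, n3, n4, n5}; fixed.
Sat(E[~req U (req | start)]) = {n0, n1, n3, n4, n5}
EF E[~req U (req | start)]: least fixpoint, start Z0 = {n0, n1, n3, n4, n5}, add states with some successor in Z. Already a fixed point.
Sat(EF E[~req U (req | start)]) = {n0, n1, n3, n4, n5}
n2 ∉ Sat(EF E[~req U (req | start)]) = {n0, n1, n3, n4, n5}, so the formula does not hold at n2.

No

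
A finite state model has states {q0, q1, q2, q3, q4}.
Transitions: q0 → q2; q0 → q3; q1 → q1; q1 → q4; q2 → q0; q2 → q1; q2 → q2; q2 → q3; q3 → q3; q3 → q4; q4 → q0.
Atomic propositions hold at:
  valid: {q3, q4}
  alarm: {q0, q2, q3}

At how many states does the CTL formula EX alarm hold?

4

Sat(EX alarm) = {s : some successor in {q0, q2, q3}} = {q0, q2, q3, q4}
|Sat(EX alarm)| = |{q0, q2, q3, q4}| = 4.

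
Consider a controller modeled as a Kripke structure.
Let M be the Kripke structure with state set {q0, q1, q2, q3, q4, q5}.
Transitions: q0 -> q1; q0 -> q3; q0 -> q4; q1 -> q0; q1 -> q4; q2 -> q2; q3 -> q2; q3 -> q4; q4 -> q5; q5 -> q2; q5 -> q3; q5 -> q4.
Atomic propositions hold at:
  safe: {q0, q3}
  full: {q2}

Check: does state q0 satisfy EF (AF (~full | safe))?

Yes

Sat(~full) = {q0, q1, q3, q4, q5}
Sat(~full | safe) = {q0, q1, q3, q4, q5}
AF (~full | safe): least fixpoint, start Z0 = {q0, q1, q3, q4, q5}, add states with every successor in Z. Already a fixed point.
Sat(AF (~full | safe)) = {q0, q1, q3, q4, q5}
EF (AF (~full | safe)): least fixpoint, start Z0 = {q0, q1, q3, q4, q5}, add states with some successor in Z. Already a fixed point.
Sat(EF (AF (~full | safe))) = {q0, q1, q3, q4, q5}
q0 ∈ Sat(EF (AF (~full | safe))) = {q0, q1, q3, q4, q5}, so the formula holds at q0.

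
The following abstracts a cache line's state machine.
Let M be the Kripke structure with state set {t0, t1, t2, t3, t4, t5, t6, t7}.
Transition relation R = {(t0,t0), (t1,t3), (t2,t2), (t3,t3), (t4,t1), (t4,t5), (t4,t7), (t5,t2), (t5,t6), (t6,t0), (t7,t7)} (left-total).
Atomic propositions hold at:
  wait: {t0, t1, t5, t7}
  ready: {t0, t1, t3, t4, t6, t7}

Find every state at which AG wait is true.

AG wait: greatest fixpoint, start Z0 = {t0, t1, t5, t7}, keep only states in Sat with every successor in Z. Z1 = {t0, t7}; fixed.
Sat(AG wait) = {t0, t7}

{t0, t7}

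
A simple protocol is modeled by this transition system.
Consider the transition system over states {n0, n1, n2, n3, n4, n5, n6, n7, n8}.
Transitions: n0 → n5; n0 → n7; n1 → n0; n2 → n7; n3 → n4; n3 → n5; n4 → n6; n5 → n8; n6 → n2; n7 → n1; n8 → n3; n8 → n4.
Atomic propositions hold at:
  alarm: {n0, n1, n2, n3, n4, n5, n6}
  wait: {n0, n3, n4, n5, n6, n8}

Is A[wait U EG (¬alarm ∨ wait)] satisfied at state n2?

No

Sat(¬alarm) = {n7, n8}
Sat(¬alarm ∨ wait) = {n0, n3, n4, n5, n6, n7, n8}
EG (¬alarm ∨ wait): greatest fixpoint, start Z0 = {n0, n3, n4, n5, n6, n7, n8}, keep only states in Sat with some successor in Z. Z1 = {n0, n3, n4, n5, n8}; Z2 = {n0, n3, n5, n8}; fixed.
Sat(EG (¬alarm ∨ wait)) = {n0, n3, n5, n8}
A[wait U EG (¬alarm ∨ wait)]: least fixpoint, start Z0 = Sat(EG (¬alarm ∨ wait)) = {n0, n3, n5, n8}, add states in Sat(wait) with every successor in Z. Already a fixed point.
Sat(A[wait U EG (¬alarm ∨ wait)]) = {n0, n3, n5, n8}
n2 ∉ Sat(A[wait U EG (¬alarm ∨ wait)]) = {n0, n3, n5, n8}, so the formula does not hold at n2.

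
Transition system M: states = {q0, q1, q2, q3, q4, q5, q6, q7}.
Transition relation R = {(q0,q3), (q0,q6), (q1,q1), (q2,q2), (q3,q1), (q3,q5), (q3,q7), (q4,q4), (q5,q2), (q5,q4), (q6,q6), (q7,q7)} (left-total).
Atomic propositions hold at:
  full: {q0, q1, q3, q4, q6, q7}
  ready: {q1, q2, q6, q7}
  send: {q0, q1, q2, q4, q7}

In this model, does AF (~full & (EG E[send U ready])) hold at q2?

Sat(~full) = {q2, q5}
E[send U ready]: least fixpoint, start Z0 = Sat(ready) = {q1, q2, q6, q7}, add states in Sat(send) with some successor in Z. Z1 = {q0, q1, q2, q6, q7}; fixed.
Sat(E[send U ready]) = {q0, q1, q2, q6, q7}
EG E[send U ready]: greatest fixpoint, start Z0 = {q0, q1, q2, q6, q7}, keep only states in Sat with some successor in Z. Already a fixed point.
Sat(EG E[send U ready]) = {q0, q1, q2, q6, q7}
Sat(~full & (EG E[send U ready])) = {q2}
AF (~full & (EG E[send U ready])): least fixpoint, start Z0 = {q2}, add states with every successor in Z. Already a fixed point.
Sat(AF (~full & (EG E[send U ready]))) = {q2}
q2 ∈ Sat(AF (~full & (EG E[send U ready]))) = {q2}, so the formula holds at q2.

Yes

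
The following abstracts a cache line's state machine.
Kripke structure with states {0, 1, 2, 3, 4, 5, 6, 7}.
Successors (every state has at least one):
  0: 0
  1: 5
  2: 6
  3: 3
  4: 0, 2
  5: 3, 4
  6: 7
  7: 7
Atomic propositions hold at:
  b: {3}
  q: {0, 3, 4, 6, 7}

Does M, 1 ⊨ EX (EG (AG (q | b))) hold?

No

Sat(q | b) = {0, 3, 4, 6, 7}
AG (q | b): greatest fixpoint, start Z0 = {0, 3, 4, 6, 7}, keep only states in Sat with every successor in Z. Z1 = {0, 3, 6, 7}; fixed.
Sat(AG (q | b)) = {0, 3, 6, 7}
EG (AG (q | b)): greatest fixpoint, start Z0 = {0, 3, 6, 7}, keep only states in Sat with some successor in Z. Already a fixed point.
Sat(EG (AG (q | b))) = {0, 3, 6, 7}
Sat(EX (EG (AG (q | b)))) = {s : some successor in {0, 3, 6, 7}} = {0, 2, 3, 4, 5, 6, 7}
1 ∉ Sat(EX (EG (AG (q | b)))) = {0, 2, 3, 4, 5, 6, 7}, so the formula does not hold at 1.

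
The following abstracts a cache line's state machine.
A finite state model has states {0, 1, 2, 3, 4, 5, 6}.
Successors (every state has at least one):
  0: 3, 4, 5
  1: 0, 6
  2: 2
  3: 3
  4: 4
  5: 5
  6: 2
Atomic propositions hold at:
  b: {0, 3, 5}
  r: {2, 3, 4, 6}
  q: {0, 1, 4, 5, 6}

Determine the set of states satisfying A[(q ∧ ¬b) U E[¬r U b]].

Sat(¬b) = {1, 2, 4, 6}
Sat(q ∧ ¬b) = {1, 4, 6}
Sat(¬r) = {0, 1, 5}
E[¬r U b]: least fixpoint, start Z0 = Sat(b) = {0, 3, 5}, add states in Sat(¬r) with some successor in Z. Z1 = {0, 1, 3, 5}; fixed.
Sat(E[¬r U b]) = {0, 1, 3, 5}
A[(q ∧ ¬b) U E[¬r U b]]: least fixpoint, start Z0 = Sat(E[¬r U b]) = {0, 1, 3, 5}, add states in Sat(q ∧ ¬b) with every successor in Z. Already a fixed point.
Sat(A[(q ∧ ¬b) U E[¬r U b]]) = {0, 1, 3, 5}

{0, 1, 3, 5}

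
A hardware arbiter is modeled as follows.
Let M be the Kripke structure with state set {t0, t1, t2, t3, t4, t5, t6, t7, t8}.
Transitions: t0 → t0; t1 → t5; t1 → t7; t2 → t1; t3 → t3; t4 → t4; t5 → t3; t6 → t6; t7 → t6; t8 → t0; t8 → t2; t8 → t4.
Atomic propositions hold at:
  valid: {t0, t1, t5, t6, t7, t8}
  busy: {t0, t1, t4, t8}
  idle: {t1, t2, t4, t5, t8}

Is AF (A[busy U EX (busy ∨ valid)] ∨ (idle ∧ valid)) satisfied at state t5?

Sat(busy ∨ valid) = {t0, t1, t4, t5, t6, t7, t8}
Sat(EX (busy ∨ valid)) = {s : some successor in {t0, t1, t4, t5, t6, t7, t8}} = {t0, t1, t2, t4, t6, t7, t8}
A[busy U EX (busy ∨ valid)]: least fixpoint, start Z0 = Sat(EX (busy ∨ valid)) = {t0, t1, t2, t4, t6, t7, t8}, add states in Sat(busy) with every successor in Z. Already a fixed point.
Sat(A[busy U EX (busy ∨ valid)]) = {t0, t1, t2, t4, t6, t7, t8}
Sat(idle ∧ valid) = {t1, t5, t8}
Sat(A[busy U EX (busy ∨ valid)] ∨ (idle ∧ valid)) = {t0, t1, t2, t4, t5, t6, t7, t8}
AF (A[busy U EX (busy ∨ valid)] ∨ (idle ∧ valid)): least fixpoint, start Z0 = {t0, t1, t2, t4, t5, t6, t7, t8}, add states with every successor in Z. Already a fixed point.
Sat(AF (A[busy U EX (busy ∨ valid)] ∨ (idle ∧ valid))) = {t0, t1, t2, t4, t5, t6, t7, t8}
t5 ∈ Sat(AF (A[busy U EX (busy ∨ valid)] ∨ (idle ∧ valid))) = {t0, t1, t2, t4, t5, t6, t7, t8}, so the formula holds at t5.

Yes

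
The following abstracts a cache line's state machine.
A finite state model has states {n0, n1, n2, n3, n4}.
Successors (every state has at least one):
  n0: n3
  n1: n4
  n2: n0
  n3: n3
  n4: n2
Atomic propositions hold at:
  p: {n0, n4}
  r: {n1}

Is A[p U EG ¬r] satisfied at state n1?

No

Sat(¬r) = {n0, n2, n3, n4}
EG ¬r: greatest fixpoint, start Z0 = {n0, n2, n3, n4}, keep only states in Sat with some successor in Z. Already a fixed point.
Sat(EG ¬r) = {n0, n2, n3, n4}
A[p U EG ¬r]: least fixpoint, start Z0 = Sat(EG ¬r) = {n0, n2, n3, n4}, add states in Sat(p) with every successor in Z. Already a fixed point.
Sat(A[p U EG ¬r]) = {n0, n2, n3, n4}
n1 ∉ Sat(A[p U EG ¬r]) = {n0, n2, n3, n4}, so the formula does not hold at n1.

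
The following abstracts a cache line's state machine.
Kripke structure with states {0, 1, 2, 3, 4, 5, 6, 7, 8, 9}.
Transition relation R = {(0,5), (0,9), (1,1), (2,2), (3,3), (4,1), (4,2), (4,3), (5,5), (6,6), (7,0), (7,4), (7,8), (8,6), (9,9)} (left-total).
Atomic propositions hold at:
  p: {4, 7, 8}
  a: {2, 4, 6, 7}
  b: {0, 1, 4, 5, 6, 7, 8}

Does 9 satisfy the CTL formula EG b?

No

EG b: greatest fixpoint, start Z0 = {0, 1, 4, 5, 6, 7, 8}, keep only states in Sat with some successor in Z. Already a fixed point.
Sat(EG b) = {0, 1, 4, 5, 6, 7, 8}
9 ∉ Sat(EG b) = {0, 1, 4, 5, 6, 7, 8}, so the formula does not hold at 9.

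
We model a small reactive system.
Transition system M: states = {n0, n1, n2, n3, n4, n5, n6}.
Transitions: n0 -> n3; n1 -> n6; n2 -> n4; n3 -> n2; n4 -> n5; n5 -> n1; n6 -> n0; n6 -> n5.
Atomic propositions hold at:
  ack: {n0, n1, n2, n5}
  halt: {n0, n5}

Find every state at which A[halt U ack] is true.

A[halt U ack]: least fixpoint, start Z0 = Sat(ack) = {n0, n1, n2, n5}, add states in Sat(halt) with every successor in Z. Already a fixed point.
Sat(A[halt U ack]) = {n0, n1, n2, n5}

{n0, n1, n2, n5}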